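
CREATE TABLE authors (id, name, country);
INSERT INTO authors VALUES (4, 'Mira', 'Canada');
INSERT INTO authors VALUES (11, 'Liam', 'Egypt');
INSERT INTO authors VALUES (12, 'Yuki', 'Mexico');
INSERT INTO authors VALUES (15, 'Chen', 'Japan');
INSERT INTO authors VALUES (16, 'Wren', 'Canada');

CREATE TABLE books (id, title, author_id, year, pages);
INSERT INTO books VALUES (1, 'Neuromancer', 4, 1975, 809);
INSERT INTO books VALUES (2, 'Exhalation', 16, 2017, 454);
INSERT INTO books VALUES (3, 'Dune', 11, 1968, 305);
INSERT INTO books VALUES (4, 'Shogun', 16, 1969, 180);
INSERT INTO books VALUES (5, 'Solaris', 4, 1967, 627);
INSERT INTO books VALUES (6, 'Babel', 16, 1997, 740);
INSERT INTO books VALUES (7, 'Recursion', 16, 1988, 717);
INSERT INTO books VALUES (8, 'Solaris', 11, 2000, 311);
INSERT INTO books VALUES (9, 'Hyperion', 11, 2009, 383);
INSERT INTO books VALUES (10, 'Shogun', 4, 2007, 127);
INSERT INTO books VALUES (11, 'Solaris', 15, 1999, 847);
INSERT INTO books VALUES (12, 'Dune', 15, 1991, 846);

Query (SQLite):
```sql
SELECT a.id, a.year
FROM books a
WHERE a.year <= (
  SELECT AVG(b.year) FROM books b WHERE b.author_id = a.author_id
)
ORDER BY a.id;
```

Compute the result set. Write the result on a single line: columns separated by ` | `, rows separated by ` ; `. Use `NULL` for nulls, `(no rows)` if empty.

1 | 1975 ; 3 | 1968 ; 4 | 1969 ; 5 | 1967 ; 7 | 1988 ; 12 | 1991

For each books row a, compute AVG(year) over rows sharing a.author_id.
Keep row a if a.year <= that per-group AVG.
  author_id=4: AVG(year) = 1983.0
  author_id=11: AVG(year) = 1992.333333
  author_id=15: AVG(year) = 1995.0
  author_id=16: AVG(year) = 1992.75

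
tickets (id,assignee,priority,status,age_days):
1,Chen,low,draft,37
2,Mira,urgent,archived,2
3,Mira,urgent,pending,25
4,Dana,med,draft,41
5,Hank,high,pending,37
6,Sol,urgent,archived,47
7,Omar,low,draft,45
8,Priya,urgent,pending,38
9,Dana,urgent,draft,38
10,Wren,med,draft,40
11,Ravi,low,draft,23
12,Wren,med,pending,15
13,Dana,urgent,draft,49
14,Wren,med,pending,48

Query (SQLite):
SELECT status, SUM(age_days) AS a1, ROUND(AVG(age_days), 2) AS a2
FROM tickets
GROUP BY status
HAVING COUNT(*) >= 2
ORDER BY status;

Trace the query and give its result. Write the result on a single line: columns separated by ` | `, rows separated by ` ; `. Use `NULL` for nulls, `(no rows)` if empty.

Group tickets by status.
Per group compute: SUM(age_days), ROUND(AVG(age_days), 2).
HAVING: drop groups with fewer than 2 rows.
  archived: ids {2, 6} → SUM(age_days)=49, ROUND(AVG(age_days), 2)=24.5
  draft: ids {1, 4, 7, 9, 10, 11, 13} → SUM(age_days)=273, ROUND(AVG(age_days), 2)=39
  pending: ids {3, 5, 8, 12, 14} → SUM(age_days)=163, ROUND(AVG(age_days), 2)=32.6

archived | 49 | 24.5 ; draft | 273 | 39 ; pending | 163 | 32.6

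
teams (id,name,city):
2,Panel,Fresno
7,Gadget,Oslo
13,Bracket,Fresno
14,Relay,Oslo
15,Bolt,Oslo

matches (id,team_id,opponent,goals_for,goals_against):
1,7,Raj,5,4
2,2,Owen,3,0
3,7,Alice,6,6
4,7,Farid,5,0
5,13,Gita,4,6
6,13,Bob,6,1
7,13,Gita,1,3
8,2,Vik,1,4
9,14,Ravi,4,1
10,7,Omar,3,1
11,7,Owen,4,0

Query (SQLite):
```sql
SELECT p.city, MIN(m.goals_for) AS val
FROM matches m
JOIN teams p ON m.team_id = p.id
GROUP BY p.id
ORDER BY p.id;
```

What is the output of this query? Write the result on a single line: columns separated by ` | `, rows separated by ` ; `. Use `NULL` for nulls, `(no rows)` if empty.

Join each matches row to its teams via team_id.
Group joined rows by teams.id; compute MIN(m.goals_for) per group.
  2: ids {2, 8} → MIN(m.goals_for)=1
  7: ids {1, 3, 4, 10, 11} → MIN(m.goals_for)=3
  13: ids {5, 6, 7} → MIN(m.goals_for)=1
  14: ids {9} → MIN(m.goals_for)=4

Fresno | 1 ; Oslo | 3 ; Fresno | 1 ; Oslo | 4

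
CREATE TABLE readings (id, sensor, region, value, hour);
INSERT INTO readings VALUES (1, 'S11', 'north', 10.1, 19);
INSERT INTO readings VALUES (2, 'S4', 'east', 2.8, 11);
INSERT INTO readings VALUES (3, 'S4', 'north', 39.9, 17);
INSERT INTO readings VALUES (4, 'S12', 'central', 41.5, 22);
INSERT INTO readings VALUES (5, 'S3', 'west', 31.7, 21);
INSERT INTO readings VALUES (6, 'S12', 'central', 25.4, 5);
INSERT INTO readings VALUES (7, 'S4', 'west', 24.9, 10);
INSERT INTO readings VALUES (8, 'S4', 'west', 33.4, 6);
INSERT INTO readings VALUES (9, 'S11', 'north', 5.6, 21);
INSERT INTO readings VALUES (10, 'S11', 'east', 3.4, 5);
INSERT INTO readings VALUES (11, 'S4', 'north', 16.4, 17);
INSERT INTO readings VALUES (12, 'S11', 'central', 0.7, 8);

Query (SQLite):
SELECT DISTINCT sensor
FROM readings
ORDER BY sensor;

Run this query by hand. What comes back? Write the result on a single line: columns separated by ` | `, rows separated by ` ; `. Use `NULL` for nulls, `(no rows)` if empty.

Collect distinct sensor values from readings.

S11 ; S12 ; S3 ; S4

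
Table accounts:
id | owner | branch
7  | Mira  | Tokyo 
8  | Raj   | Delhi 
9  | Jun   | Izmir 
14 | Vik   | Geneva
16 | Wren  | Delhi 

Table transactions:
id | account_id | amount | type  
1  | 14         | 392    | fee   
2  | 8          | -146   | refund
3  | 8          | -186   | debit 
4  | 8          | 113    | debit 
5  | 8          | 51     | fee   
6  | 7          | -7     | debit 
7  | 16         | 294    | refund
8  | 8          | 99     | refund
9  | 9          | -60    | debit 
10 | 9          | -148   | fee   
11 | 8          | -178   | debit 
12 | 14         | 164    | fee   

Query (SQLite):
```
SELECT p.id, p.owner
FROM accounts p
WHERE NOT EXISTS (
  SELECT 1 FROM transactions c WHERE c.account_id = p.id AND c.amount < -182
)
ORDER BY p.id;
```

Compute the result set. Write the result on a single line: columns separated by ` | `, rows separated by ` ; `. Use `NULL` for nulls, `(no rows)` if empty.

For each accounts row, check whether any transactions with matching account_id has amount < -182.
Keep rows where that is false.

7 | Mira ; 9 | Jun ; 14 | Vik ; 16 | Wren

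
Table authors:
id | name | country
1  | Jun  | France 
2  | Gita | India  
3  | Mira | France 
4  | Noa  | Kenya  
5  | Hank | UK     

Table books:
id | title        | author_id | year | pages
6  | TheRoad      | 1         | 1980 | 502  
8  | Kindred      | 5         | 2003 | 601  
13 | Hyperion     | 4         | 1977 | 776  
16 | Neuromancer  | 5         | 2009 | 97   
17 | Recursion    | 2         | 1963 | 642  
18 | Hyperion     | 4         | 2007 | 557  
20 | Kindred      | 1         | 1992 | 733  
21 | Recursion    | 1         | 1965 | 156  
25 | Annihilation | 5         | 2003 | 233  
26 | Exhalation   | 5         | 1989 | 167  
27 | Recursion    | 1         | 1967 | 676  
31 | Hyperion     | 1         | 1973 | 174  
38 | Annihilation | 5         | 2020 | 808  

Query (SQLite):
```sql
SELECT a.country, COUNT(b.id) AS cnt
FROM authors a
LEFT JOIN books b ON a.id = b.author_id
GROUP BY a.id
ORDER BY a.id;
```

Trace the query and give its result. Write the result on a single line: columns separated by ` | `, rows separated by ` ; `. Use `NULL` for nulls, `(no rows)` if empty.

LEFT JOIN keeps every authors row; unmatched ones get NULL for books columns.
Group by authors.id and compute COUNT(b.id). COUNT(col) of an all-NULL group is 0.
  1: ids {6, 20, 21, 27, 31} → COUNT(b.id)=5
  2: ids {17} → COUNT(b.id)=1
  3: ids {—} → COUNT(b.id)=0
  4: ids {13, 18} → COUNT(b.id)=2
  5: ids {8, 16, 25, 26, 38} → COUNT(b.id)=5

France | 5 ; India | 1 ; France | 0 ; Kenya | 2 ; UK | 5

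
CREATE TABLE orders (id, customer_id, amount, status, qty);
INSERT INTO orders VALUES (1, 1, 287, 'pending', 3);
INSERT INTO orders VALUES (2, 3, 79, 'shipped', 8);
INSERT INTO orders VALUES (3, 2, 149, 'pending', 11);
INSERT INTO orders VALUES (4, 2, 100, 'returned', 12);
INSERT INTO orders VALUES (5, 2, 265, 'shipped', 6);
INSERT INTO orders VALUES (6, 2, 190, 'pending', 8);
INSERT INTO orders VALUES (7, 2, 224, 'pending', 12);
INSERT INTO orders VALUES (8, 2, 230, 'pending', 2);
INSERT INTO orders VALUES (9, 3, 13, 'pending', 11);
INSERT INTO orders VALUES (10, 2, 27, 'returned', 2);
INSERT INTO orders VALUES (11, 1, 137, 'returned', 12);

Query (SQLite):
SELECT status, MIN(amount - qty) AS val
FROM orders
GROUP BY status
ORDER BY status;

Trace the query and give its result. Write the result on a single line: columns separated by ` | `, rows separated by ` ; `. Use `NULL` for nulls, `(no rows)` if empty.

For each row compute amount - qty.
Group by status; take MIN of the expression per group.
  pending: ids {1, 3, 6, 7, 8, 9} → MIN(amount - qty)=2
  returned: ids {4, 10, 11} → MIN(amount - qty)=25
  shipped: ids {2, 5} → MIN(amount - qty)=71

pending | 2 ; returned | 25 ; shipped | 71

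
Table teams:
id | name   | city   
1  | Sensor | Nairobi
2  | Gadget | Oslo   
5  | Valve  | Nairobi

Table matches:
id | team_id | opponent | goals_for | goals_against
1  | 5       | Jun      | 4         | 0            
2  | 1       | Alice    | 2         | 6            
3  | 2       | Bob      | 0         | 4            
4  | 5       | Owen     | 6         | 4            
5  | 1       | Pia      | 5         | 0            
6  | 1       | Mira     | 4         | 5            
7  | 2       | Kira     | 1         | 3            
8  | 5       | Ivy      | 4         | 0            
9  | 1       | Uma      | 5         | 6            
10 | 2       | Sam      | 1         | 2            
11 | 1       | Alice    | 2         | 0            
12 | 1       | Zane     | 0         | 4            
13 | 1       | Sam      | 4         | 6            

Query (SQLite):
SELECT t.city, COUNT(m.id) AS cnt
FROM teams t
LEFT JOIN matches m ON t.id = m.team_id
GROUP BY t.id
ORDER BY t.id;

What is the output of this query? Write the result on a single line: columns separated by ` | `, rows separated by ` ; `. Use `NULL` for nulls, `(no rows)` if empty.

Nairobi | 7 ; Oslo | 3 ; Nairobi | 3

LEFT JOIN keeps every teams row; unmatched ones get NULL for matches columns.
Group by teams.id and compute COUNT(m.id). COUNT(col) of an all-NULL group is 0.
  1: ids {2, 5, 6, 9, 11, 12, 13} → COUNT(m.id)=7
  2: ids {3, 7, 10} → COUNT(m.id)=3
  5: ids {1, 4, 8} → COUNT(m.id)=3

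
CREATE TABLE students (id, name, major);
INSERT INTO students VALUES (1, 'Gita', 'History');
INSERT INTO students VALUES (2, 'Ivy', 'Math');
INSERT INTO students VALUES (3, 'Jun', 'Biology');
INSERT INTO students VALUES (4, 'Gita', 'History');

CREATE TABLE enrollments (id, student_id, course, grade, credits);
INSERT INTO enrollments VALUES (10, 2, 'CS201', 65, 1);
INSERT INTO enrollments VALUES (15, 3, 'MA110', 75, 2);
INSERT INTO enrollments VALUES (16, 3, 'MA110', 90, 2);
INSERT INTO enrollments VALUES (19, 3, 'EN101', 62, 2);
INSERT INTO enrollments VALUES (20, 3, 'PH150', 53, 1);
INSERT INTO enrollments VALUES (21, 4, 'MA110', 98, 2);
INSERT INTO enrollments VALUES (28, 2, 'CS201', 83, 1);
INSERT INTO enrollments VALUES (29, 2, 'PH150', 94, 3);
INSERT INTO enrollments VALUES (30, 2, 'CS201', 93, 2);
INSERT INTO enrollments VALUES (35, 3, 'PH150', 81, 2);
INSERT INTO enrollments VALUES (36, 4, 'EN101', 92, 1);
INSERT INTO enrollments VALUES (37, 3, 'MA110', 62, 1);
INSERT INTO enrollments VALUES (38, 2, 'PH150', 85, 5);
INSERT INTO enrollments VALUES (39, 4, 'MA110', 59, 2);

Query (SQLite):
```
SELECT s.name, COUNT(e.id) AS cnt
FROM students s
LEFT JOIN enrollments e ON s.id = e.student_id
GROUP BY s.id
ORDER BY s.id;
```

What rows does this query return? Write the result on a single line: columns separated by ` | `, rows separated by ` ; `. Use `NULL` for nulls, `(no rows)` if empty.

Gita | 0 ; Ivy | 5 ; Jun | 6 ; Gita | 3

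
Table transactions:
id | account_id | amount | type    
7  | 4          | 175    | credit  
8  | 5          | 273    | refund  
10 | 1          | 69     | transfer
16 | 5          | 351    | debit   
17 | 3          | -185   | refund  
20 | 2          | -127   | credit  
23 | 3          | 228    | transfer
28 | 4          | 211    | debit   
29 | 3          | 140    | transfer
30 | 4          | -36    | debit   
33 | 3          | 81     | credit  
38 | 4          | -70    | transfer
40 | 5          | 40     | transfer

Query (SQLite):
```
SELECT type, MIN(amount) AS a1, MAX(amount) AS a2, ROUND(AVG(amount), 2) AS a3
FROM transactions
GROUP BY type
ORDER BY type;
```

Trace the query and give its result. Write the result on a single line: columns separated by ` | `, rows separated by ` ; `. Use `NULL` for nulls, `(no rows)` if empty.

credit | -127 | 175 | 43 ; debit | -36 | 351 | 175.33 ; refund | -185 | 273 | 44 ; transfer | -70 | 228 | 81.4

Group transactions by type.
Per group compute: MIN(amount), MAX(amount), ROUND(AVG(amount), 2).
  credit: ids {7, 20, 33} → MIN(amount)=-127, MAX(amount)=175, ROUND(AVG(amount), 2)=43
  debit: ids {16, 28, 30} → MIN(amount)=-36, MAX(amount)=351, ROUND(AVG(amount), 2)=175.33
  refund: ids {8, 17} → MIN(amount)=-185, MAX(amount)=273, ROUND(AVG(amount), 2)=44
  transfer: ids {10, 23, 29, 38, 40} → MIN(amount)=-70, MAX(amount)=228, ROUND(AVG(amount), 2)=81.4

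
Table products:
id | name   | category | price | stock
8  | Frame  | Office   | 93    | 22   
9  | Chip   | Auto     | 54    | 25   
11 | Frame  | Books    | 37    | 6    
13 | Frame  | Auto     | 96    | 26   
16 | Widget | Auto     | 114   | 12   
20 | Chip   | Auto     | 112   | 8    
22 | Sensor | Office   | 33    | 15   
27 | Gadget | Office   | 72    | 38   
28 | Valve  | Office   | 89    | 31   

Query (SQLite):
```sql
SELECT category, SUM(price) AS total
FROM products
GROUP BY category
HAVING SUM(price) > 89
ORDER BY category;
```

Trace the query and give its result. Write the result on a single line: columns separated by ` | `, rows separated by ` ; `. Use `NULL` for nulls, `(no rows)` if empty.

Partition products by category; compute SUM(price) within each group.
HAVING: keep groups where SUM(price) > 89.
  Auto: ids {9, 13, 16, 20} → SUM(price)=376
  Books: ids {11} → SUM(price)=37
  Office: ids {8, 22, 27, 28} → SUM(price)=287

Auto | 376 ; Office | 287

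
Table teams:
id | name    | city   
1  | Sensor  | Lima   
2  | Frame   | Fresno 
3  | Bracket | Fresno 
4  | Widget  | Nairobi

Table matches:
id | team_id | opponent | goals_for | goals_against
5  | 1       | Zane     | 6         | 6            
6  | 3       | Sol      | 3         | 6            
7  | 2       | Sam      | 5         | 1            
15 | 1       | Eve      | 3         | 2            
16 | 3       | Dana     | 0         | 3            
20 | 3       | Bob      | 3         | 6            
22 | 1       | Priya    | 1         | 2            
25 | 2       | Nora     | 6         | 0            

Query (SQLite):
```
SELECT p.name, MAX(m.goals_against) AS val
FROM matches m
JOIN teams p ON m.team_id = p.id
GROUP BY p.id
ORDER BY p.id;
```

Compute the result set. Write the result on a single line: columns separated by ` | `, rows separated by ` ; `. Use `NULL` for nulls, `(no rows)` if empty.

Sensor | 6 ; Frame | 1 ; Bracket | 6

Join each matches row to its teams via team_id.
Group joined rows by teams.id; compute MAX(m.goals_against) per group.
  1: ids {5, 15, 22} → MAX(m.goals_against)=6
  2: ids {7, 25} → MAX(m.goals_against)=1
  3: ids {6, 16, 20} → MAX(m.goals_against)=6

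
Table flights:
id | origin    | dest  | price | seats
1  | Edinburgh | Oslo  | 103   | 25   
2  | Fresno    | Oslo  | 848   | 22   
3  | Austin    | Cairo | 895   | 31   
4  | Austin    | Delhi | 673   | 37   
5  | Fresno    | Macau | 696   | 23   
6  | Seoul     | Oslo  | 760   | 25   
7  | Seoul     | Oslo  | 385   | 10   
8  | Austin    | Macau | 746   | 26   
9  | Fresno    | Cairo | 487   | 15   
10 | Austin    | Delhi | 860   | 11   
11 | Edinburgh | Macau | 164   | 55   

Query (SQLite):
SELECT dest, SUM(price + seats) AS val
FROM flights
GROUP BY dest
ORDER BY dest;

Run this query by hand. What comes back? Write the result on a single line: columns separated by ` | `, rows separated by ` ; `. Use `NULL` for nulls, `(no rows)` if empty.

For each row compute price + seats.
Group by dest; take SUM of the expression per group.
  Cairo: ids {3, 9} → SUM(price + seats)=1428
  Delhi: ids {4, 10} → SUM(price + seats)=1581
  Macau: ids {5, 8, 11} → SUM(price + seats)=1710
  Oslo: ids {1, 2, 6, 7} → SUM(price + seats)=2178

Cairo | 1428 ; Delhi | 1581 ; Macau | 1710 ; Oslo | 2178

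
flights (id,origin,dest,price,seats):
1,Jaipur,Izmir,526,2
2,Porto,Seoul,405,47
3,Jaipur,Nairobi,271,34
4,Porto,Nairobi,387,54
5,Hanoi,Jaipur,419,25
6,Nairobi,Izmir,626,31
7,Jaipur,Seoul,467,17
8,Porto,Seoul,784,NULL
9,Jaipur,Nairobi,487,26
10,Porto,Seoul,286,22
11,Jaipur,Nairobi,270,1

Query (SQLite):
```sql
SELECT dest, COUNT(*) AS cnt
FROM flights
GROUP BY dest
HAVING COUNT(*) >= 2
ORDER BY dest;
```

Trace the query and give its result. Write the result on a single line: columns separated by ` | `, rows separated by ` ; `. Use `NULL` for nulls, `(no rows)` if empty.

Izmir | 2 ; Nairobi | 4 ; Seoul | 4

Partition flights by dest; compute COUNT(*) within each group.
HAVING: keep groups with count ≥ 2.
  Izmir: ids {1, 6} → COUNT(*)=2
  Jaipur: ids {5} → COUNT(*)=1
  Nairobi: ids {3, 4, 9, 11} → COUNT(*)=4
  Seoul: ids {2, 7, 8, 10} → COUNT(*)=4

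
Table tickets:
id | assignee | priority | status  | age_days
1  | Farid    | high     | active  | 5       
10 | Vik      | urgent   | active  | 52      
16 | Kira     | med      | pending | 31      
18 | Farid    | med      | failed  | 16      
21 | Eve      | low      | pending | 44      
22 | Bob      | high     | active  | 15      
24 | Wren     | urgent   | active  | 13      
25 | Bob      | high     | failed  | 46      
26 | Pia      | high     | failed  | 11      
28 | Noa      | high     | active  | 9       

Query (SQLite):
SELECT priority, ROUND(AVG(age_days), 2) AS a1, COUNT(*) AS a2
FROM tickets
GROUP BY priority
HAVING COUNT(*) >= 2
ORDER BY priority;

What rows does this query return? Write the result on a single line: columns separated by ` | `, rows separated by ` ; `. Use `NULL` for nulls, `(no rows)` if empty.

Group tickets by priority.
Per group compute: ROUND(AVG(age_days), 2), COUNT(*).
HAVING: drop groups with fewer than 2 rows.
  high: ids {1, 22, 25, 26, 28} → ROUND(AVG(age_days), 2)=17.2, COUNT(*)=5
  low: ids {21} → ROUND(AVG(age_days), 2)=44, COUNT(*)=1
  med: ids {16, 18} → ROUND(AVG(age_days), 2)=23.5, COUNT(*)=2
  urgent: ids {10, 24} → ROUND(AVG(age_days), 2)=32.5, COUNT(*)=2

high | 17.2 | 5 ; med | 23.5 | 2 ; urgent | 32.5 | 2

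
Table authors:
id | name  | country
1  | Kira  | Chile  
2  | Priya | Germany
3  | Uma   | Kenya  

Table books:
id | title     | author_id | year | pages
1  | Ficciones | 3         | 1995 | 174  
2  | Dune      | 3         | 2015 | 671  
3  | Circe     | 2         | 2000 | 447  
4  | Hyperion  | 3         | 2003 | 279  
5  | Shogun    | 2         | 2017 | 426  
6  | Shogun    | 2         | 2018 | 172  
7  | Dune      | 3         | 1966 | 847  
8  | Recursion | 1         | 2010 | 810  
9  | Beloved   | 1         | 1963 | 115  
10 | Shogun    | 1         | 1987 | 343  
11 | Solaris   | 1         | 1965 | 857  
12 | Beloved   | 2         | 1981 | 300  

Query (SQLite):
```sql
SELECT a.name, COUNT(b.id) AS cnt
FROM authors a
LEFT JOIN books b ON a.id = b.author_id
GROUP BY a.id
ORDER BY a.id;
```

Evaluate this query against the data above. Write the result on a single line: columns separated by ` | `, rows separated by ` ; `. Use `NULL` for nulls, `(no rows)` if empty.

Kira | 4 ; Priya | 4 ; Uma | 4

LEFT JOIN keeps every authors row; unmatched ones get NULL for books columns.
Group by authors.id and compute COUNT(b.id). COUNT(col) of an all-NULL group is 0.
  1: ids {8, 9, 10, 11} → COUNT(b.id)=4
  2: ids {3, 5, 6, 12} → COUNT(b.id)=4
  3: ids {1, 2, 4, 7} → COUNT(b.id)=4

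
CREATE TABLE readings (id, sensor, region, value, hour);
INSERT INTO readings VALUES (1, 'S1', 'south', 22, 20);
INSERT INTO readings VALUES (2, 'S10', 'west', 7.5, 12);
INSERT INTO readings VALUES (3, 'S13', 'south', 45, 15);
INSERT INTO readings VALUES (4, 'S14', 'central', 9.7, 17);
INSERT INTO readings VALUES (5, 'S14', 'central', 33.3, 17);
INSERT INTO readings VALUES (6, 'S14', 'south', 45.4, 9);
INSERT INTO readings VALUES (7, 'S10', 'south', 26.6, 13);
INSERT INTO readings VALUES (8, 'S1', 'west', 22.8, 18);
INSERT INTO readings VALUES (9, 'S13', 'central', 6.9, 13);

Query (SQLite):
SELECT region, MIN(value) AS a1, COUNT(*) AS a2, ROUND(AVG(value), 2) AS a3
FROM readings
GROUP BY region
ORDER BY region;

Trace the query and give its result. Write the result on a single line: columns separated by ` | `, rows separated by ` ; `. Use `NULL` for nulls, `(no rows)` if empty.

Group readings by region.
Per group compute: MIN(value), COUNT(*), ROUND(AVG(value), 2).
  central: ids {4, 5, 9} → MIN(value)=6.9, COUNT(*)=3, ROUND(AVG(value), 2)=16.63
  south: ids {1, 3, 6, 7} → MIN(value)=22, COUNT(*)=4, ROUND(AVG(value), 2)=34.75
  west: ids {2, 8} → MIN(value)=7.5, COUNT(*)=2, ROUND(AVG(value), 2)=15.15

central | 6.9 | 3 | 16.63 ; south | 22 | 4 | 34.75 ; west | 7.5 | 2 | 15.15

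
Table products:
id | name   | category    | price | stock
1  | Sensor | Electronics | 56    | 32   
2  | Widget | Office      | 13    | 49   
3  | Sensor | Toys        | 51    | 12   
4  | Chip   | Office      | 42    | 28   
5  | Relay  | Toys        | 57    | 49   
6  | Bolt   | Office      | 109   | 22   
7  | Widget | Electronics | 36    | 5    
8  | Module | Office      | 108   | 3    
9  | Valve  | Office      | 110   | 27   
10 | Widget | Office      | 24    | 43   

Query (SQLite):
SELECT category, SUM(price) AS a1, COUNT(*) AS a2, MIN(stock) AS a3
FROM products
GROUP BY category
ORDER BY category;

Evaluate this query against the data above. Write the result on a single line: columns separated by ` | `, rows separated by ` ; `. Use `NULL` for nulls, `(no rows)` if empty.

Group products by category.
Per group compute: SUM(price), COUNT(*), MIN(stock).
  Electronics: ids {1, 7} → SUM(price)=92, COUNT(*)=2, MIN(stock)=5
  Office: ids {2, 4, 6, 8, 9, 10} → SUM(price)=406, COUNT(*)=6, MIN(stock)=3
  Toys: ids {3, 5} → SUM(price)=108, COUNT(*)=2, MIN(stock)=12

Electronics | 92 | 2 | 5 ; Office | 406 | 6 | 3 ; Toys | 108 | 2 | 12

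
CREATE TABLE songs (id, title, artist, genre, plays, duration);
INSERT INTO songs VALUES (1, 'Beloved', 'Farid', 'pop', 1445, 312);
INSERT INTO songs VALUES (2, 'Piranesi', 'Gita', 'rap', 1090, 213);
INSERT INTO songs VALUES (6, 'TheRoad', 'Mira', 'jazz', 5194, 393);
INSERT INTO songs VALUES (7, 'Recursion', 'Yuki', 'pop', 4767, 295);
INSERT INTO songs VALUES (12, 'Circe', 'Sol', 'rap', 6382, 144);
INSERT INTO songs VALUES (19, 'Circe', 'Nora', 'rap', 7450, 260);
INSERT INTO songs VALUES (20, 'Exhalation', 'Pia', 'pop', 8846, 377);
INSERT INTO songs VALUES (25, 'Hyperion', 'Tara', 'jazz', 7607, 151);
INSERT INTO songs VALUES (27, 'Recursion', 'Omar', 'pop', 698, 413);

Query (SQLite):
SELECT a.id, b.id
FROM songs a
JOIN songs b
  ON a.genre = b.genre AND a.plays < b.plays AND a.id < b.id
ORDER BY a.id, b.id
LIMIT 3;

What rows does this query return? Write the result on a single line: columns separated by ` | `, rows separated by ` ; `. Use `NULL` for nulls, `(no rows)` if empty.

Pairs (a,b) with same genre, a.plays < b.plays, a.id < b.id.
genre groups: jazz:{6,25} pop:{1,7,20,27} rap:{2,12,19}
Ordered by (a.id, b.id); first 3.

1 | 7 ; 1 | 20 ; 2 | 12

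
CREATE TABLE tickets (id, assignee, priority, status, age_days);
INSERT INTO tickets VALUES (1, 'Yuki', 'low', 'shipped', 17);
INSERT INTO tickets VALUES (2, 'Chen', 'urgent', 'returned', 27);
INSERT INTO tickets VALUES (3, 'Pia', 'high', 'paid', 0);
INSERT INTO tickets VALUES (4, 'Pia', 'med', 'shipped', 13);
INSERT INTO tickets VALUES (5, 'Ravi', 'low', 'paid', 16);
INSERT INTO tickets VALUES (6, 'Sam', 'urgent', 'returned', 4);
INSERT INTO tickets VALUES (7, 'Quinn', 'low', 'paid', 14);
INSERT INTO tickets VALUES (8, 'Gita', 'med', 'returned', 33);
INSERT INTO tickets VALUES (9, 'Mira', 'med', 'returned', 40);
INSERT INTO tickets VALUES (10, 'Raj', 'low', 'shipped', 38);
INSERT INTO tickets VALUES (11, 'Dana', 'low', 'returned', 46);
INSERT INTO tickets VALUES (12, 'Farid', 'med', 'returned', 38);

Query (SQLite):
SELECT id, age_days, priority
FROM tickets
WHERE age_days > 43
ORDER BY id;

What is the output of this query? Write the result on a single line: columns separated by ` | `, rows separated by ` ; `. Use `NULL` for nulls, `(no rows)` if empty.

11 | 46 | low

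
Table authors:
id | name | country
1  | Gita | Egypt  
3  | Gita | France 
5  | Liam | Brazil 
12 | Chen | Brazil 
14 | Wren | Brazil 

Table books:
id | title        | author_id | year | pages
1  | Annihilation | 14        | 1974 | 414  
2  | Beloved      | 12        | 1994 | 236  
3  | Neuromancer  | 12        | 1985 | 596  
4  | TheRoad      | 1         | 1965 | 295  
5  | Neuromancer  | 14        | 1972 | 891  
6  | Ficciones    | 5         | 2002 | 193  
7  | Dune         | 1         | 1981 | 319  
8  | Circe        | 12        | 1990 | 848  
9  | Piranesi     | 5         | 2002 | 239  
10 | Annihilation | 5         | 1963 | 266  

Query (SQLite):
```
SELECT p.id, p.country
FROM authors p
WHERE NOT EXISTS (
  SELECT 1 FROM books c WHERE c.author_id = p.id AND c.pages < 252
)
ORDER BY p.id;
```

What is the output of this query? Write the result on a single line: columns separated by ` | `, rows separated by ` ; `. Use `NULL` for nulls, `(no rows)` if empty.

1 | Egypt ; 3 | France ; 14 | Brazil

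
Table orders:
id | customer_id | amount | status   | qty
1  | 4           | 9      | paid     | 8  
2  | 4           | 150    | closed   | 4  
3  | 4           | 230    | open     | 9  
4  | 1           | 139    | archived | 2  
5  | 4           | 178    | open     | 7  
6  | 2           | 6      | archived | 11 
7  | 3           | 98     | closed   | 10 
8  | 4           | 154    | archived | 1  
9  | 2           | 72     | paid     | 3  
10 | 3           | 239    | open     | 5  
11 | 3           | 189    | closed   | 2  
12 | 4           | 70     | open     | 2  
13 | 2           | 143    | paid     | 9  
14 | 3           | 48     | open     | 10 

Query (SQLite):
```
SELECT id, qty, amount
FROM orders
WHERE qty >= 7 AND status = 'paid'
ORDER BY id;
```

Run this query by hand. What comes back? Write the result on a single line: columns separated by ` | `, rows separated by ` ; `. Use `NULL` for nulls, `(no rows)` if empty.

qty >= 7: ids {1, 3, 5, 6, 7, 13, 14}
status = 'paid': ids {1, 9, 13}
Combine with AND.

1 | 8 | 9 ; 13 | 9 | 143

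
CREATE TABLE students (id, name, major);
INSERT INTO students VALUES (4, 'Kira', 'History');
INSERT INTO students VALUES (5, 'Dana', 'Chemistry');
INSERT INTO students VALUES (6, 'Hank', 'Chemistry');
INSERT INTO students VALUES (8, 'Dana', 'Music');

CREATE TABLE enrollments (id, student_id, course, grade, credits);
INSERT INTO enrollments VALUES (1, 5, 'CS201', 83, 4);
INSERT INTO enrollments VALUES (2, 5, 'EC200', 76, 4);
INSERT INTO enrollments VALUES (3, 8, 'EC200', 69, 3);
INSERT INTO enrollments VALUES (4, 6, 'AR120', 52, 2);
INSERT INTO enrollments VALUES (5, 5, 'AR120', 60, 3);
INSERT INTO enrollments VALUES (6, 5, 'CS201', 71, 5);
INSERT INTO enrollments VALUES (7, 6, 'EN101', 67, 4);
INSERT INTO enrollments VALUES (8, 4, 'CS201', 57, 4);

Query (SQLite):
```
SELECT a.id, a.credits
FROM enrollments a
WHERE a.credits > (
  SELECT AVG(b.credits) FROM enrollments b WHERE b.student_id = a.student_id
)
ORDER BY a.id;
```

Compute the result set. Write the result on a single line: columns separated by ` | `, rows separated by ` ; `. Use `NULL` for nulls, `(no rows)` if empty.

For each enrollments row a, compute AVG(credits) over rows sharing a.student_id.
Keep row a if a.credits > that per-group AVG.
  student_id=4: AVG(credits) = 4.0
  student_id=5: AVG(credits) = 4.0
  student_id=6: AVG(credits) = 3.0
  student_id=8: AVG(credits) = 3.0

6 | 5 ; 7 | 4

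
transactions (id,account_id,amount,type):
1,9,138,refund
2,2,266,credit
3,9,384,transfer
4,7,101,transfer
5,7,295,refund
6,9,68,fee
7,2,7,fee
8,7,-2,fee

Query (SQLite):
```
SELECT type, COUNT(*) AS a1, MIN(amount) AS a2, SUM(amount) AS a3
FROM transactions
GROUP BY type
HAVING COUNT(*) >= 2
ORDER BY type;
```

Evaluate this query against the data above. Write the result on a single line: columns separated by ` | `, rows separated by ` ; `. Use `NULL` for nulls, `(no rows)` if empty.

Group transactions by type.
Per group compute: COUNT(*), MIN(amount), SUM(amount).
HAVING: drop groups with fewer than 2 rows.
  credit: ids {2} → COUNT(*)=1, MIN(amount)=266, SUM(amount)=266
  fee: ids {6, 7, 8} → COUNT(*)=3, MIN(amount)=-2, SUM(amount)=73
  refund: ids {1, 5} → COUNT(*)=2, MIN(amount)=138, SUM(amount)=433
  transfer: ids {3, 4} → COUNT(*)=2, MIN(amount)=101, SUM(amount)=485

fee | 3 | -2 | 73 ; refund | 2 | 138 | 433 ; transfer | 2 | 101 | 485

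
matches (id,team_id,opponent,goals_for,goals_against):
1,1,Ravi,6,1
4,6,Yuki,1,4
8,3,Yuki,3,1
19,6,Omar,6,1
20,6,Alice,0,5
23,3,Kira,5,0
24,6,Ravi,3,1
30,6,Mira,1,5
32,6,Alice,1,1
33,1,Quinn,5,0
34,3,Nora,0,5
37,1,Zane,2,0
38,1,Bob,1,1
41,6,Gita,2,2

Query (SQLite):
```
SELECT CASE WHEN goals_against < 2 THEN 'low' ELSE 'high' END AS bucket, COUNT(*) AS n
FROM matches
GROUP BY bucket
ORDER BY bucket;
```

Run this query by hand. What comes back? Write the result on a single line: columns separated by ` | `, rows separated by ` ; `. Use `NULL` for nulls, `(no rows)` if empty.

Bucket rows by goals_against < 2 → 'low' else 'high'; count each bucket.

high | 5 ; low | 9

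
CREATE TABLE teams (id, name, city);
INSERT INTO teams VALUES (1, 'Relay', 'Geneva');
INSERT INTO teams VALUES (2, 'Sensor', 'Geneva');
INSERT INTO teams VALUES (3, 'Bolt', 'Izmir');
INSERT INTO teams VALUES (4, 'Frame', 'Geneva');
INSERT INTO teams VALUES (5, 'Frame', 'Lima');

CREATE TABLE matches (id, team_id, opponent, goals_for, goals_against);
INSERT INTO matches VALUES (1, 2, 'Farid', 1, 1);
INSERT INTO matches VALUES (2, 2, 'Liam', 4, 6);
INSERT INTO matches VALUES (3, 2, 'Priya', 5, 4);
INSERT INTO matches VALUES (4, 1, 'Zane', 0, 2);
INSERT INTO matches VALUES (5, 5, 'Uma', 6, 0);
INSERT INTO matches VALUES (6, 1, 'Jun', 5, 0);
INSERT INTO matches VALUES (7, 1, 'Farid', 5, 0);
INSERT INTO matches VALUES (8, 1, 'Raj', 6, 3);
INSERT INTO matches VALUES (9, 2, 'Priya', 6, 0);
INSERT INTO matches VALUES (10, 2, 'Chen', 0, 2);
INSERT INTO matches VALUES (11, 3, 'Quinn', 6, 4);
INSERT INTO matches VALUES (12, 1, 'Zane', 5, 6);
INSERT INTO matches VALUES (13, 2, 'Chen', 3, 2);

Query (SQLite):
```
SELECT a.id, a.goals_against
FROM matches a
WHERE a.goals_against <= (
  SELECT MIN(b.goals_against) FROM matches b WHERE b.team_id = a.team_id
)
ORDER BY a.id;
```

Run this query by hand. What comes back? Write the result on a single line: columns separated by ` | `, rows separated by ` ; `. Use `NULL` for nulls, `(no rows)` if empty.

5 | 0 ; 6 | 0 ; 7 | 0 ; 9 | 0 ; 11 | 4

For each matches row a, compute MIN(goals_against) over rows sharing a.team_id.
Keep row a if a.goals_against <= that per-group MIN.
  team_id=1: MIN(goals_against) = 0
  team_id=2: MIN(goals_against) = 0
  team_id=3: MIN(goals_against) = 4
  team_id=5: MIN(goals_against) = 0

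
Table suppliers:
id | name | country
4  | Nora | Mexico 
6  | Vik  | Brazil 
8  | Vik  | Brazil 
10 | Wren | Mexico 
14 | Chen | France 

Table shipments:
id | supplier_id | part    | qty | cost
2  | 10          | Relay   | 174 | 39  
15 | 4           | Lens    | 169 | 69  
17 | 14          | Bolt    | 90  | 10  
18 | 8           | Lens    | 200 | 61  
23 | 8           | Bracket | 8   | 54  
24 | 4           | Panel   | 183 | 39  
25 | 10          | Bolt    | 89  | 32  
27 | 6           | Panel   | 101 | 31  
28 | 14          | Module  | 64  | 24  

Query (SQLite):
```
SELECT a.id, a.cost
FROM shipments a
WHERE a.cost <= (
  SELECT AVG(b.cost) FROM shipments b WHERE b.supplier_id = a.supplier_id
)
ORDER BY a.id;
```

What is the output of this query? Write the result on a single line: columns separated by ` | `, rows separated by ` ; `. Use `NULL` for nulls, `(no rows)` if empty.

17 | 10 ; 23 | 54 ; 24 | 39 ; 25 | 32 ; 27 | 31

For each shipments row a, compute AVG(cost) over rows sharing a.supplier_id.
Keep row a if a.cost <= that per-group AVG.
  supplier_id=4: AVG(cost) = 54.0
  supplier_id=6: AVG(cost) = 31.0
  supplier_id=8: AVG(cost) = 57.5
  supplier_id=10: AVG(cost) = 35.5
  supplier_id=14: AVG(cost) = 17.0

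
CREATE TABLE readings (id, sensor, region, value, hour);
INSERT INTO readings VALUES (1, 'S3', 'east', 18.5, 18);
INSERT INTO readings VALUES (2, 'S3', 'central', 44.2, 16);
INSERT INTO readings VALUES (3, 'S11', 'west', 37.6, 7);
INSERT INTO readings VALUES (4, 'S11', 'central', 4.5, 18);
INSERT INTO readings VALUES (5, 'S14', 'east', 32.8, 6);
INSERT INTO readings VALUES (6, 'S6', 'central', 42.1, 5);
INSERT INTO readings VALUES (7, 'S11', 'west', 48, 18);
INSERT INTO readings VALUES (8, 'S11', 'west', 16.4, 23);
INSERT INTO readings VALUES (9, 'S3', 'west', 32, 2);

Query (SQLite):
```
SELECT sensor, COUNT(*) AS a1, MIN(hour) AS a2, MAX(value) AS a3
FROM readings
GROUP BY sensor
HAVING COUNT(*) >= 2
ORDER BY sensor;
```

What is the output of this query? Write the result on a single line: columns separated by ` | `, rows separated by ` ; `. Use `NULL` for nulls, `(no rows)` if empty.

S11 | 4 | 7 | 48 ; S3 | 3 | 2 | 44.2

Group readings by sensor.
Per group compute: COUNT(*), MIN(hour), MAX(value).
HAVING: drop groups with fewer than 2 rows.
  S11: ids {3, 4, 7, 8} → COUNT(*)=4, MIN(hour)=7, MAX(value)=48
  S14: ids {5} → COUNT(*)=1, MIN(hour)=6, MAX(value)=32.8
  S3: ids {1, 2, 9} → COUNT(*)=3, MIN(hour)=2, MAX(value)=44.2
  S6: ids {6} → COUNT(*)=1, MIN(hour)=5, MAX(value)=42.1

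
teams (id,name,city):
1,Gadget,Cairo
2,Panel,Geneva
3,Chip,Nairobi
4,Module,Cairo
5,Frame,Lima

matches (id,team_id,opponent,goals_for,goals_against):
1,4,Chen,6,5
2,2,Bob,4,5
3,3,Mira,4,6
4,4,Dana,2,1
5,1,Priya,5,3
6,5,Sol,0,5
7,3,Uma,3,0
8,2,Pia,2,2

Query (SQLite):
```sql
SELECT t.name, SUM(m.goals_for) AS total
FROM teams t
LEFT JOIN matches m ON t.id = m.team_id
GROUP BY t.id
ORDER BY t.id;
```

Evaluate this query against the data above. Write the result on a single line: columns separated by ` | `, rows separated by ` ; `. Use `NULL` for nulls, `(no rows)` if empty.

LEFT JOIN keeps every teams row; unmatched ones get NULL for matches columns.
Group by teams.id and compute SUM(m.goals_for). SUM over an all-NULL group is NULL.
  1: ids {5} → SUM(m.goals_for)=5
  2: ids {2, 8} → SUM(m.goals_for)=6
  3: ids {3, 7} → SUM(m.goals_for)=7
  4: ids {1, 4} → SUM(m.goals_for)=8
  5: ids {6} → SUM(m.goals_for)=0

Gadget | 5 ; Panel | 6 ; Chip | 7 ; Module | 8 ; Frame | 0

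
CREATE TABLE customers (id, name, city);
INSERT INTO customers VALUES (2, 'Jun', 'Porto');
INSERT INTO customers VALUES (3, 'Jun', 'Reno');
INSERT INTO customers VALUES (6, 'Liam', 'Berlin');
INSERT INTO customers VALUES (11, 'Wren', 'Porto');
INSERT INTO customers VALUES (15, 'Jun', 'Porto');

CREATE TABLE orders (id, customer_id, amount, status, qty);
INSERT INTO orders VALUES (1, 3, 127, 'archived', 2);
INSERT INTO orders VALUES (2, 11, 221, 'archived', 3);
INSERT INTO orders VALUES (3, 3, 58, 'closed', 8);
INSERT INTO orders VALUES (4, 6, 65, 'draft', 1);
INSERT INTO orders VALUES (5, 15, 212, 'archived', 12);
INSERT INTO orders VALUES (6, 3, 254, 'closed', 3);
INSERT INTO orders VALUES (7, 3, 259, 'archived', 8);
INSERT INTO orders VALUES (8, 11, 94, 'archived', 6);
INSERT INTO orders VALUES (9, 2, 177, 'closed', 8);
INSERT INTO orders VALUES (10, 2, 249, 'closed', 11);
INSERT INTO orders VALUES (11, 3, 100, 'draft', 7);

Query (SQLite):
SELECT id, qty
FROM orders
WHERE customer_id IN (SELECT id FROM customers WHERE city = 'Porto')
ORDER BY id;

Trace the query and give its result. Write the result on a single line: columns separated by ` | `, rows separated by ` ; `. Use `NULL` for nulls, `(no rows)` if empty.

Inner query: customers.id where city = 'Porto'.
Outer: keep orders rows whose customer_id is in that set.
Inner query → {2, 11, 15}

2 | 3 ; 5 | 12 ; 8 | 6 ; 9 | 8 ; 10 | 11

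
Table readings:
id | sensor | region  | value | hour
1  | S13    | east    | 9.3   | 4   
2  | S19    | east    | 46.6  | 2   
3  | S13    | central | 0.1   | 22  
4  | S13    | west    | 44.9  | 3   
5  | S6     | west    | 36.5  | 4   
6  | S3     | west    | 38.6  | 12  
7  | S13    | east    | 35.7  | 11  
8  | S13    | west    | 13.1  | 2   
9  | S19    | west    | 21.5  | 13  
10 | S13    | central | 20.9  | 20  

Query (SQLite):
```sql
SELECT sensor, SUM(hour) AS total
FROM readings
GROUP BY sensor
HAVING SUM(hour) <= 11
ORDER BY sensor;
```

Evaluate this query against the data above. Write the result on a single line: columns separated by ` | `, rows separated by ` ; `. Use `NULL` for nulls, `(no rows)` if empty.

S6 | 4

Partition readings by sensor; compute SUM(hour) within each group.
HAVING: keep groups where SUM(hour) <= 11.
  S13: ids {1, 3, 4, 7, 8, 10} → SUM(hour)=62
  S19: ids {2, 9} → SUM(hour)=15
  S3: ids {6} → SUM(hour)=12
  S6: ids {5} → SUM(hour)=4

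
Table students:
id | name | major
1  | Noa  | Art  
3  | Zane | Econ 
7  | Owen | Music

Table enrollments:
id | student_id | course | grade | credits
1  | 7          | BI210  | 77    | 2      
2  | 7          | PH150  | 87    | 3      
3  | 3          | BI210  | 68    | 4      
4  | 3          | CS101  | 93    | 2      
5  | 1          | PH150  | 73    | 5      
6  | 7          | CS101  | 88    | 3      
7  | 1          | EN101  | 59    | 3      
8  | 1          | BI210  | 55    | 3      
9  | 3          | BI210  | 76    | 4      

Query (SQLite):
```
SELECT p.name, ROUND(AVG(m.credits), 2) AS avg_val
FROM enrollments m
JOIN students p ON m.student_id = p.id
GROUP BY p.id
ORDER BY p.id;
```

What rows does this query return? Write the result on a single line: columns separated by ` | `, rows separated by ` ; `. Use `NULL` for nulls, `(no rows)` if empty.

Noa | 3.67 ; Zane | 3.33 ; Owen | 2.67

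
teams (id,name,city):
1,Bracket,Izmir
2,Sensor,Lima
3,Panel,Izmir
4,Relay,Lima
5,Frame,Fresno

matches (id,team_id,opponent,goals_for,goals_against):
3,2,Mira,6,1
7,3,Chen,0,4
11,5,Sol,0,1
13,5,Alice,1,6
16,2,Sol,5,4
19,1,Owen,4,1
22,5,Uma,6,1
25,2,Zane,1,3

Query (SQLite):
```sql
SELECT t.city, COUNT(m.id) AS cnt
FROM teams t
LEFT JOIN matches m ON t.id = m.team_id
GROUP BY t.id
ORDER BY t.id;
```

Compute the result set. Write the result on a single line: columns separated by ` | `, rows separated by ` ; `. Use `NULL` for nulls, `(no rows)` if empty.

Izmir | 1 ; Lima | 3 ; Izmir | 1 ; Lima | 0 ; Fresno | 3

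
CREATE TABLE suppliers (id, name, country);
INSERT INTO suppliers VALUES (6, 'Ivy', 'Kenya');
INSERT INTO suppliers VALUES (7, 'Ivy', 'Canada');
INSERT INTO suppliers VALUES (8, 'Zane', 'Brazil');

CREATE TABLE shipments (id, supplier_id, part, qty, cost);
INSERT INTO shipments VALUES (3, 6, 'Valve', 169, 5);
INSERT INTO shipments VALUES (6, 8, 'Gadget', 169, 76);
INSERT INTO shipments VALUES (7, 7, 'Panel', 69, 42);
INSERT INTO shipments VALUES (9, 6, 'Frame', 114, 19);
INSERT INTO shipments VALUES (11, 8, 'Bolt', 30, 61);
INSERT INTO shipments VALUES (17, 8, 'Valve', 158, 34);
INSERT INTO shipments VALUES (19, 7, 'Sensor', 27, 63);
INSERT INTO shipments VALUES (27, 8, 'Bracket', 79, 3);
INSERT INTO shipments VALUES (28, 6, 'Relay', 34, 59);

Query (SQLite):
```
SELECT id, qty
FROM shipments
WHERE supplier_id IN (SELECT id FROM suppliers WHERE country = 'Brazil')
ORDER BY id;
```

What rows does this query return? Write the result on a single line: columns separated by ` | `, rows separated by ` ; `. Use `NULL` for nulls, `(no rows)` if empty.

Inner query: suppliers.id where country = 'Brazil'.
Outer: keep shipments rows whose supplier_id is in that set.
Inner query → {8}

6 | 169 ; 11 | 30 ; 17 | 158 ; 27 | 79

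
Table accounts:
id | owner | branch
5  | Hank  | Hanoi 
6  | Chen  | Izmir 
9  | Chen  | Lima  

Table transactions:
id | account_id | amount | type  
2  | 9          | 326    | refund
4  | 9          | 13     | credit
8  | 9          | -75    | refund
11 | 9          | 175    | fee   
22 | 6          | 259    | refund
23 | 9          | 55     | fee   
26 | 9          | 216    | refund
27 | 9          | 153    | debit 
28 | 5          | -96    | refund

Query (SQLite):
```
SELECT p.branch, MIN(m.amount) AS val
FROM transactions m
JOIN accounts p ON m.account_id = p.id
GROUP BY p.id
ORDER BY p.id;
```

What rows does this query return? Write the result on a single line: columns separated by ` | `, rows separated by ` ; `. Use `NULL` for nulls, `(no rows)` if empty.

Join each transactions row to its accounts via account_id.
Group joined rows by accounts.id; compute MIN(m.amount) per group.
  5: ids {28} → MIN(m.amount)=-96
  6: ids {22} → MIN(m.amount)=259
  9: ids {2, 4, 8, 11, 23, 26, 27} → MIN(m.amount)=-75

Hanoi | -96 ; Izmir | 259 ; Lima | -75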